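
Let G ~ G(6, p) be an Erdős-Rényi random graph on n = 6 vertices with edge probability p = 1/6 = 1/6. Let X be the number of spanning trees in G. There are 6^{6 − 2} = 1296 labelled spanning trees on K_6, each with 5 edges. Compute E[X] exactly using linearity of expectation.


K_6 has 6^{6 − 2} = 1296 labelled spanning trees.
For each such spanning tree H, let X_H = 1 if all 5 edges of H are present in G. Then P[X_H = 1] = p^{5} = (1/6)^{5} = 1/7776.
By linearity: E[X] = Σ_H E[X_H] = 1296 · p^{5} = 1296 · 1/7776 = 1/6.
Numerically: E[X] ≈ 0.16667.

E[X] = 1296 · (1/6)^{5} = 1/6 ≈ 0.16667.


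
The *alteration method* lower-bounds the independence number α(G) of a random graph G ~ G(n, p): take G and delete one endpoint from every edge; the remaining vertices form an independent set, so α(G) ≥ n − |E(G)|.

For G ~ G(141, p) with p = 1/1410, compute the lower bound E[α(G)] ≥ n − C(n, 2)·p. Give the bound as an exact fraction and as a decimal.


E[|E(G)|] = C(141, 2)·p = 9870 · (1/1410) = 7.
E[α(G)] ≥ n − E[|E(G)|] = 141 − 7 = 134.
Numerically: ≈ 134.000.
(This is only a lower bound; the true E[α(G)] may be larger.)

E[α(G)] ≥ 134 ≈ 134.000.


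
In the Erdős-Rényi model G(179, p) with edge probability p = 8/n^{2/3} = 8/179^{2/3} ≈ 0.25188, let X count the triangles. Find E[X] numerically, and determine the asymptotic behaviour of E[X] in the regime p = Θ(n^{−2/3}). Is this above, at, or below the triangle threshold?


Number of potential triangles: C(179, 3) = 939929.
Each occurs with probability p³ ≈ (0.25188)³ ≈ 1.5979526e-02.
By linearity: E[X] = C(179, 3)·p³ ≈ 939929 · 1.5979526e-02 ≈ 15019.62011.
Since α = 2/3 < 1, p = c/n^{2/3} ≫ 1/n is above the triangle threshold p ~ 1/n. Asymptotically E[X] ~ (c³/6)·n^{3(1−α)} = (8³/6)·n^{1} → ∞; triangles are abundant w.h.p.

E[X] ≈ 15019.62011; in regime p = Θ(1/n^{2/3}) E[X] diverges (above the triangle threshold p ~ 1/n).


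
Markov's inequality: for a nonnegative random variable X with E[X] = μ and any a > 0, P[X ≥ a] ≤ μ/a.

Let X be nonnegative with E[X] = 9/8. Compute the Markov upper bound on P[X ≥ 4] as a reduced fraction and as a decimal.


μ = E[X] = 9/8, a = 4.
Markov: P[X ≥ 4] ≤ μ/a = (9/8)/4 = 9/32.
Numerically: ≈ 0.281.
(Since a = 4 > μ = 1.125, the bound 9/32 is < 1 and informative.)

P[X ≥ 4] ≤ 9/32 ≈ 0.281.


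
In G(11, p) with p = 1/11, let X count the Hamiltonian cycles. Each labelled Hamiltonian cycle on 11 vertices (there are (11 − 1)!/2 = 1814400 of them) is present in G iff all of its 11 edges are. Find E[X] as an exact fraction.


K_11 has (11 − 1)!/2 = 1814400 labelled Hamiltonian cycles.
For each such Hamiltonian cycle H, let X_H = 1 if all 11 edges of H are present in G. Then P[X_H = 1] = p^{11} = (1/11)^{11} = 1/285311670611.
Summing the indicators: E[X] = Σ_H E[X_H] = 1814400 · p^{11} = 1814400 · 1/285311670611 = 1814400/285311670611.
Numerically: E[X] ≈ 6.36e-06.

E[X] = 1814400 · (1/11)^{11} = 1814400/285311670611 ≈ 6.36e-06.


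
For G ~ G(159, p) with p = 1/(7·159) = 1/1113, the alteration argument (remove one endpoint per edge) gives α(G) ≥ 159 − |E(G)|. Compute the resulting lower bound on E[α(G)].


E[|E(G)|] = C(159, 2)·p = 12561 · (1/1113) = 79/7.
E[α(G)] ≥ n − E[|E(G)|] = 159 − 79/7 = 1034/7.
Numerically: ≈ 147.71429.
(This is only a lower bound; the true E[α(G)] may be larger.)

E[α(G)] ≥ 1034/7 ≈ 147.71429.


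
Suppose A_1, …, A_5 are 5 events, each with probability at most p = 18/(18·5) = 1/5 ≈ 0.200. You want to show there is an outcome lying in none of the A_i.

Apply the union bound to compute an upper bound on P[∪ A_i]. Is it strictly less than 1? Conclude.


Union bound: P[∪_{i=1}^{5} A_i] ≤ Σ_i P[A_i] ≤ 5·p = 5·(1/5) = 1.
Numerically: 1 ≈ 1.000.
Is 1 < 1? NO.
Since the bound 1 is ≥ 1, the union bound is uninformative here; it does NOT by itself certify existence.

5·p = 1 ≈ 1.000; existence NOT certified by the union bound.


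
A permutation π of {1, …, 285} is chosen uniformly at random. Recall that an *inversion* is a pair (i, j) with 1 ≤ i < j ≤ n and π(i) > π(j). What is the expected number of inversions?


Write X = Σ X_I over the C(285, 2) = 40470 pairs i < j, with X_I the indicator of one inversion.
There are 40470 indicators.
For each fixed pair i < j, the values π(i) and π(j) are two distinct elements of {1, …, 285} in uniformly random order; by symmetry P[π(i) > π(j)] = 1/2.
By linearity: E[X] = 40470 · (1/2) = C(285, 2) · (1/2) = 40470/2 = 20235 ≈ 20235.000.

E[X] = 20235 = 20235.000.


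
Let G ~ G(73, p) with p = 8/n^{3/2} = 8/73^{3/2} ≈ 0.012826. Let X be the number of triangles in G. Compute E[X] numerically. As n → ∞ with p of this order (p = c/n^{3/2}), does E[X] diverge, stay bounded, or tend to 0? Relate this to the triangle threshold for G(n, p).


Number of potential triangles: C(73, 3) = 62196.
Each occurs with probability p³ ≈ (0.012826)³ ≈ 2.1101683e-06.
By linearity: E[X] = C(73, 3)·p³ ≈ 62196 · 2.1101683e-06 ≈ 0.13124.
Since α = 3/2 > 1, p = c/n^{3/2} = o(1/n) is below the triangle threshold p ~ 1/n. Asymptotically E[X] ~ (c³/6)·n^{3(1−α)} = (8³/6)·n^{-1.5} → 0, so by Markov's inequality G has no triangles w.h.p.

E[X] ≈ 0.13124; in regime p = Θ(1/n^{3/2}) E[X] tends to 0 (below the triangle threshold p ~ 1/n).


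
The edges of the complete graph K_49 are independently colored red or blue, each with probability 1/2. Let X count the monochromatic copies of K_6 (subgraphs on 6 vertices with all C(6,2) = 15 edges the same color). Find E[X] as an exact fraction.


Let X = Σ_S X_S over the C(49, 6) = 13983816 subsets S of size 6, where X_S = 1 if the K_6 on S is monochromatic.
For a fixed S, the K_6 on S has C(6, 2) = 15 edges. P[all 15 edges red] = (1/2)^15, and likewise for blue, so P[monochromatic] = 2·(1/2)^15 = 2^{1 − 15} = 1/16384.
By linearity of expectation: E[X] = C(49, 6) · 2^{1 − 15} = 13983816 · 1/16384 = 1747977/2048.
Numerically: E[X] ≈ 853.504395.

E[X] = C(49,6)·2^(1−C(6,2)) = 1747977/2048 ≈ 853.504395.


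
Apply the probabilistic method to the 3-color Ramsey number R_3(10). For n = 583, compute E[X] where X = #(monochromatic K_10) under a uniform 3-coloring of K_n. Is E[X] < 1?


E[X] = C(583, 10) · 3^{1 − 45} = 1156690232601431494120 · 3^{−44} = 1156690232601431494120/984770902183611232881.
As a reduced fraction: E[X] = 1156690232601431494120/984770902183611232881 ≈ 1.175.
Is E[X] < 1? NO.
Since E[X] ≥ 1, the first-moment bound is inconclusive at n = 583; it does NOT by itself certify R_3(10) > 583.

E[X] = 1156690232601431494120/984770902183611232881 ≈ 1.175; E[X] ≥ 1; first-moment method inconclusive here.


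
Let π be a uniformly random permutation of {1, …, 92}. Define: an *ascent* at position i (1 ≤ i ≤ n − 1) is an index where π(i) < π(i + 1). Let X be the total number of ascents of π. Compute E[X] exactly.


Write X = Σ X_I over i = 1, …, 91, with X_I the indicator of one ascent.
There are 91 indicators.
For each fixed i, the pair (π(i), π(i+1)) is a uniformly random ordered pair of distinct values from {1, …, 92}; by symmetry P[π(i) < π(i+1)] = 1/2.
By linearity: E[X] = 91 · (1/2) = (92 − 1) · (1/2) = 91/2 ≈ 45.500.

E[X] = 91/2 = 45.500.


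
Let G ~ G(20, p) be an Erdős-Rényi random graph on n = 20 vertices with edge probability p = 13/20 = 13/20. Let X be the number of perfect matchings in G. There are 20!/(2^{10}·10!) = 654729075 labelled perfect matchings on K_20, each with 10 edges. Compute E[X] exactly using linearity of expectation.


K_20 has 20!/(2^{10}·10!) = 654729075 labelled perfect matchings.
For each such perfect matching H, let X_H = 1 if all 10 edges of H are present in G. Then P[X_H = 1] = p^{10} = (13/20)^{10} = 137858491849/10240000000000.
Summing the indicators: E[X] = Σ_H E[X_H] = 654729075 · p^{10} = 654729075 · 137858491849/10240000000000 = 3610398513967632387/409600000000.
Numerically: E[X] ≈ 8.81e+06.

E[X] = 654729075 · (13/20)^{10} = 3610398513967632387/409600000000 ≈ 8.81e+06.


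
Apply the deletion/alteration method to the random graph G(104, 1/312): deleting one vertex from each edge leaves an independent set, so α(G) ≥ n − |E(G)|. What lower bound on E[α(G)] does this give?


E[|E(G)|] = C(104, 2)·p = 5356 · (1/312) = 103/6.
E[α(G)] ≥ n − E[|E(G)|] = 104 − 103/6 = 521/6.
Numerically: ≈ 86.8333.
(This is only a lower bound; the true E[α(G)] may be larger.)

E[α(G)] ≥ 521/6 ≈ 86.8333.


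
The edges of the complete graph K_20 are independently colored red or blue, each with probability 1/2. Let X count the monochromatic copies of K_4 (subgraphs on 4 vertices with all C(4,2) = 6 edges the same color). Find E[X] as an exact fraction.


Let X = Σ_S X_S over the C(20, 4) = 4845 subsets S of size 4, where X_S = 1 if the K_4 on S is monochromatic.
For a fixed S, the K_4 on S has C(4, 2) = 6 edges. P[all 6 edges red] = (1/2)^6, and likewise for blue, so P[monochromatic] = 2·(1/2)^6 = 2^{1 − 6} = 1/32.
By linearity of expectation: E[X] = C(20, 4) · 2^{1 − 6} = 4845 · 1/32 = 4845/32.
Numerically: E[X] ≈ 151.4062.

E[X] = C(20,4)·2^(1−C(4,2)) = 4845/32 ≈ 151.4062.


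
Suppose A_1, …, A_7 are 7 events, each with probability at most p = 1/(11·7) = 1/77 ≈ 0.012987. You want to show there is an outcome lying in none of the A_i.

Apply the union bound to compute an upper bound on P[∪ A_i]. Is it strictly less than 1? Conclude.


Union bound: P[∪_{i=1}^{7} A_i] ≤ Σ_i P[A_i] ≤ 7·p = 7·(1/77) = 1/11.
Numerically: 1/11 ≈ 0.090909.
Is 1/11 < 1? YES.
Since P[∪ A_i] ≤ 1/11 < 1, the complement has P[∩ A_i^c] ≥ 1 − 1/11 = 10/11 > 0, so some outcome avoids every A_i.

7·p = 1/11 ≈ 0.090909; existence CERTIFIED by the union bound.


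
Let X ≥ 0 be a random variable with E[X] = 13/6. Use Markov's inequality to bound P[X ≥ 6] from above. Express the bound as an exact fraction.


μ = E[X] = 13/6, a = 6.
Markov: P[X ≥ 6] ≤ μ/a = (13/6)/6 = 13/36.
Numerically: ≈ 0.3611.
(Since a = 6 > μ = 2.1667, the bound 13/36 is < 1 and informative.)

P[X ≥ 6] ≤ 13/36 ≈ 0.3611.


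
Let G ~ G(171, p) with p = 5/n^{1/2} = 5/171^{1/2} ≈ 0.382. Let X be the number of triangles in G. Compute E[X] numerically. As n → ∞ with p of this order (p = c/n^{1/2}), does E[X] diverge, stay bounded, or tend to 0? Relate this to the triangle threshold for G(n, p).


Number of potential triangles: C(171, 3) = 818805.
Each occurs with probability p³ ≈ (0.382)³ ≈ 5.59005e-02.
By linearity: E[X] = C(171, 3)·p³ ≈ 818805 · 5.59005e-02 ≈ 45771.625.
Since α = 1/2 < 1, p = c/n^{1/2} ≫ 1/n is above the triangle threshold p ~ 1/n. Asymptotically E[X] ~ (c³/6)·n^{3(1−α)} = (5³/6)·n^{1.5} → ∞; triangles are abundant w.h.p.

E[X] ≈ 45771.625; in regime p = Θ(1/n^{1/2}) E[X] diverges (above the triangle threshold p ~ 1/n).


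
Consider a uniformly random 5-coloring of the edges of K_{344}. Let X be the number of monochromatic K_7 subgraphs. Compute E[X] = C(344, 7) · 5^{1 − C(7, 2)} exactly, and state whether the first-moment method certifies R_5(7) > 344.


E[X] = C(344, 7) · 5^{1 − 21} = 106364775244728 · 5^{−20} = 106364775244728/95367431640625.
As a reduced fraction: E[X] = 106364775244728/95367431640625 ≈ 1.1153.
Is E[X] < 1? NO.
Since E[X] ≥ 1, the first-moment bound is inconclusive at n = 344; it does NOT by itself certify R_5(7) > 344.

E[X] = 106364775244728/95367431640625 ≈ 1.1153; E[X] ≥ 1; first-moment method inconclusive here.


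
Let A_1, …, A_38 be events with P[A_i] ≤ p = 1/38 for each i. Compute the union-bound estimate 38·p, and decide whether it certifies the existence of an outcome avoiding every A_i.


Union bound: P[∪_{i=1}^{38} A_i] ≤ Σ_i P[A_i] ≤ 38·p = 38·(1/38) = 1.
Numerically: 1 ≈ 1.0000000.
Is 1 < 1? NO.
Since the bound 1 is ≥ 1, the union bound is uninformative here; it does NOT by itself certify existence.

38·p = 1 ≈ 1.0000000; existence NOT certified by the union bound.


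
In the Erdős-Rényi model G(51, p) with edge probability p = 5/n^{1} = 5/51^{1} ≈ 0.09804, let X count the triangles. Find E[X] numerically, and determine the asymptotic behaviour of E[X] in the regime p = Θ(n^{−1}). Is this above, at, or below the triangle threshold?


Number of potential triangles: C(51, 3) = 20825.
Each occurs with probability p³ ≈ (0.09804)³ ≈ 9.423223e-04.
By linearity: E[X] = C(51, 3)·p³ ≈ 20825 · 9.423223e-04 ≈ 19.6239.
Here α = 1, so p = 5/n is exactly at the triangle threshold p ~ 1/n. Asymptotically E[X] → c³/6 = 5³/6 = 125/6 ≈ 20.8333, a bounded constant. In this regime the triangle count is asymptotically Poisson(c³/6).

E[X] ≈ 19.6239; in regime p = Θ(1/n^{1}) E[X] stays bounded (at the triangle threshold p ~ 1/n).


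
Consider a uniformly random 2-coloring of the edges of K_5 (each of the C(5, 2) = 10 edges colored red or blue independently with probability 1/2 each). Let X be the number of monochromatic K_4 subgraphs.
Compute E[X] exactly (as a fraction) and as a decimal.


Let X = Σ_S X_S over the C(5, 4) = 5 subsets S of size 4, where X_S = 1 if the K_4 on S is monochromatic.
For a fixed S, the K_4 on S has C(4, 2) = 6 edges. P[all 6 edges red] = (1/2)^6, and likewise for blue, so P[monochromatic] = 2·(1/2)^6 = 2^{1 − 6} = 1/32.
By linearity: E[X] = C(5, 4) · 2^{1 − 6} = 5 · 1/32 = 5/32.
Numerically: E[X] ≈ 0.15625.

E[X] = C(5,4)·2^(1−C(4,2)) = 5/32 ≈ 0.15625.


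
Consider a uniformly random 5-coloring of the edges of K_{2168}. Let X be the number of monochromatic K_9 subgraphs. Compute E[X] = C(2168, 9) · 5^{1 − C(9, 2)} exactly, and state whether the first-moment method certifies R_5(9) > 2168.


E[X] = C(2168, 9) · 5^{1 − 36} = 2867804175977929537095120 · 5^{−35} = 2867804175977929537095120/2910383045673370361328125.
As a reduced fraction: E[X] = 573560835195585907419024/582076609134674072265625 ≈ 0.985.
Is E[X] < 1? YES.
Since E[X] < 1, there exists a 5-coloring of K_{2168} with no monochromatic K_9; hence R_5(9) > 2168.

E[X] = 573560835195585907419024/582076609134674072265625 ≈ 0.985; E[X] < 1, so R_5(9) > 2168.


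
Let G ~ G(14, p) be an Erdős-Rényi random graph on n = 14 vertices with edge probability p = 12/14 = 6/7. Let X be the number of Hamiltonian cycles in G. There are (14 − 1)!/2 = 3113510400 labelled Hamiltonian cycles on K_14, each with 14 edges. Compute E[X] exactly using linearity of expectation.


K_14 has (14 − 1)!/2 = 3113510400 labelled Hamiltonian cycles.
For each such Hamiltonian cycle H, let X_H = 1 if all 14 edges of H are present in G. Then P[X_H = 1] = p^{14} = (6/7)^{14} = 78364164096/678223072849.
By linearity: E[X] = Σ_H E[X_H] = 3113510400 · p^{14} = 3113510400 · 78364164096/678223072849 = 34855377128600371200/96889010407.
Numerically: E[X] ≈ 3.6e+08.

E[X] = 3113510400 · (6/7)^{14} = 34855377128600371200/96889010407 ≈ 3.6e+08.


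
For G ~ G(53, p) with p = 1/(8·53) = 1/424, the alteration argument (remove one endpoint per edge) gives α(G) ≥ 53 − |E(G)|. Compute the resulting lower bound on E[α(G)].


E[|E(G)|] = C(53, 2)·p = 1378 · (1/424) = 13/4.
E[α(G)] ≥ n − E[|E(G)|] = 53 − 13/4 = 199/4.
Numerically: ≈ 49.750000.
(This is only a lower bound; the true E[α(G)] may be larger.)

E[α(G)] ≥ 199/4 ≈ 49.750000.


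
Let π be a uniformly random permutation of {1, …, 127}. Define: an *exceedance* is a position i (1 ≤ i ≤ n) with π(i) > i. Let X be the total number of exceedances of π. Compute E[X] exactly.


Write X = Σ_{i=1}^{127} X_i, where X_i = 1_{π(i) > i}.
For each fixed i, π(i) is uniform over {1, …, 127} (marginal of a uniform permutation), so P[π(i) > i] = (n − i)/n. Summing: Σ_{i=1}^{127} (n − i)/n = (0 + 1 + … + 126)/127 = 127(127 − 1)/(2·127) = (127 − 1)/2.
Hence E[X] = Σ_{i=1}^{127} (127 − i)/127 = 63 ≈ 63.000000.

E[X] = 63 = 63.000000.


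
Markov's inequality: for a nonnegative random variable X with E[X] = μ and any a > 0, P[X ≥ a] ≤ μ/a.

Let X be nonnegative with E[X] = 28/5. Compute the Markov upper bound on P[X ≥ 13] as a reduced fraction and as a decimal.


μ = E[X] = 28/5, a = 13.
Markov: P[X ≥ 13] ≤ μ/a = (28/5)/13 = 28/65.
Numerically: ≈ 0.43077.
(Since a = 13 > μ = 5.60000, the bound 28/65 is < 1 and informative.)

P[X ≥ 13] ≤ 28/65 ≈ 0.43077.


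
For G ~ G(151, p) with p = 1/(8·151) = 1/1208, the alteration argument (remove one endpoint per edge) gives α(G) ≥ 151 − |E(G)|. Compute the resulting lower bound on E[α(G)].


E[|E(G)|] = C(151, 2)·p = 11325 · (1/1208) = 75/8.
E[α(G)] ≥ n − E[|E(G)|] = 151 − 75/8 = 1133/8.
Numerically: ≈ 141.625000.
(This is only a lower bound; the true E[α(G)] may be larger.)

E[α(G)] ≥ 1133/8 ≈ 141.625000.


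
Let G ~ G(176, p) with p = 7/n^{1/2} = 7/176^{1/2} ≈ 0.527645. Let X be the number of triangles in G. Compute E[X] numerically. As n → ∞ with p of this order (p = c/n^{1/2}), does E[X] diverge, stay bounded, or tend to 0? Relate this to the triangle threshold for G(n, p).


Number of potential triangles: C(176, 3) = 893200.
Each occurs with probability p³ ≈ (0.527645)³ ≈ 1.46901124e-01.
By linearity: E[X] = C(176, 3)·p³ ≈ 893200 · 1.46901124e-01 ≈ 131212.083823.
Since α = 1/2 < 1, p = c/n^{1/2} ≫ 1/n is above the triangle threshold p ~ 1/n. Asymptotically E[X] ~ (c³/6)·n^{3(1−α)} = (7³/6)·n^{1.5} → ∞; triangles are abundant w.h.p.

E[X] ≈ 131212.083823; in regime p = Θ(1/n^{1/2}) E[X] diverges (above the triangle threshold p ~ 1/n).


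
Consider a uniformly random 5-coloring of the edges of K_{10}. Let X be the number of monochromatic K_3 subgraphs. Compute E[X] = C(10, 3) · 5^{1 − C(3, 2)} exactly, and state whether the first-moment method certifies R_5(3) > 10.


E[X] = C(10, 3) · 5^{1 − 3} = 120 · 5^{−2} = 120/25.
As a reduced fraction: E[X] = 24/5 ≈ 4.800000.
Is E[X] < 1? NO.
Since E[X] ≥ 1, the first-moment bound is inconclusive at n = 10; it does NOT by itself certify R_5(3) > 10.

E[X] = 24/5 ≈ 4.800000; E[X] ≥ 1; first-moment method inconclusive here.


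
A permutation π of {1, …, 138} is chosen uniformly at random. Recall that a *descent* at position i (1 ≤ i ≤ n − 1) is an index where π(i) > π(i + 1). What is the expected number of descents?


Write X = Σ X_I over i = 1, …, 137, with X_I the indicator of one descent.
There are 137 indicators.
For each fixed i, the pair (π(i), π(i+1)) is a uniformly random ordered pair of distinct values from {1, …, 138}; by symmetry P[π(i) > π(i+1)] = 1/2.
By linearity: E[X] = 137 · (1/2) = (138 − 1) · (1/2) = 137/2 ≈ 68.50000.

E[X] = 137/2 = 68.50000.


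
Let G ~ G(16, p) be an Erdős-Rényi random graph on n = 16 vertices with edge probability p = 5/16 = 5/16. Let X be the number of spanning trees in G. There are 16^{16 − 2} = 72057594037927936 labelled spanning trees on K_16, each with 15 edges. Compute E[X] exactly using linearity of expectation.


K_16 has 16^{16 − 2} = 72057594037927936 labelled spanning trees.
For each such spanning tree H, let X_H = 1 if all 15 edges of H are present in G. Then P[X_H = 1] = p^{15} = (5/16)^{15} = 30517578125/1152921504606846976.
By linearity of expectation: E[X] = Σ_H E[X_H] = 72057594037927936 · p^{15} = 72057594037927936 · 30517578125/1152921504606846976 = 30517578125/16.
Numerically: E[X] ≈ 1.90735e+09.

E[X] = 72057594037927936 · (5/16)^{15} = 30517578125/16 ≈ 1.90735e+09.


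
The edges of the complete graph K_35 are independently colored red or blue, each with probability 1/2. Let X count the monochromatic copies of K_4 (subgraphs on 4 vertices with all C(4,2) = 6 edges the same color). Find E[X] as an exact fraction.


Let X = Σ_S X_S over the C(35, 4) = 52360 subsets S of size 4, where X_S = 1 if the K_4 on S is monochromatic.
For a fixed S, the K_4 on S has C(4, 2) = 6 edges. P[all 6 edges red] = (1/2)^6, and likewise for blue, so P[monochromatic] = 2·(1/2)^6 = 2^{1 − 6} = 1/32.
By linearity of expectation: E[X] = C(35, 4) · 2^{1 − 6} = 52360 · 1/32 = 6545/4.
Numerically: E[X] ≈ 1636.25000.

E[X] = C(35,4)·2^(1−C(4,2)) = 6545/4 ≈ 1636.25000.


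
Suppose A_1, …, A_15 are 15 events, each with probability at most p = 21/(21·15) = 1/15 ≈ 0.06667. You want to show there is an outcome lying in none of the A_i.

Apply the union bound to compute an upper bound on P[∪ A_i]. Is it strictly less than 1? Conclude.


Union bound: P[∪_{i=1}^{15} A_i] ≤ Σ_i P[A_i] ≤ 15·p = 15·(1/15) = 1.
Numerically: 1 ≈ 1.00000.
Is 1 < 1? NO.
Since the bound 1 is ≥ 1, the union bound is uninformative here; it does NOT by itself certify existence.

15·p = 1 ≈ 1.00000; existence NOT certified by the union bound.


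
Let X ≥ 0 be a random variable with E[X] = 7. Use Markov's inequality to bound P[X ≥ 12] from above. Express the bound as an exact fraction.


μ = E[X] = 7, a = 12.
Markov: P[X ≥ 12] ≤ μ/a = (7)/12 = 7/12.
Numerically: ≈ 0.583333.
(Since a = 12 > μ = 7.000000, the bound 7/12 is < 1 and informative.)

P[X ≥ 12] ≤ 7/12 ≈ 0.583333.


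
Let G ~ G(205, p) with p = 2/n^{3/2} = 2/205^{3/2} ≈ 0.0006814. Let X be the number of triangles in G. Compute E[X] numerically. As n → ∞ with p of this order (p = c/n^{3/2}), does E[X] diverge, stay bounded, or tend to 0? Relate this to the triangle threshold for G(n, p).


Number of potential triangles: C(205, 3) = 1414910.
Each occurs with probability p³ ≈ (0.0006814)³ ≈ 3.1637169e-10.
By linearity: E[X] = C(205, 3)·p³ ≈ 1414910 · 3.1637169e-10 ≈ 0.00045.
Since α = 3/2 > 1, p = c/n^{3/2} = o(1/n) is below the triangle threshold p ~ 1/n. Asymptotically E[X] ~ (c³/6)·n^{3(1−α)} = (2³/6)·n^{-1.5} → 0, so by Markov's inequality G has no triangles w.h.p.

E[X] ≈ 0.00045; in regime p = Θ(1/n^{3/2}) E[X] tends to 0 (below the triangle threshold p ~ 1/n).


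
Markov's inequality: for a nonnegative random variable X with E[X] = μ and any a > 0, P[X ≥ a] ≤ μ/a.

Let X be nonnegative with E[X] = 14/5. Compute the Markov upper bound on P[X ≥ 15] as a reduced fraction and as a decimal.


μ = E[X] = 14/5, a = 15.
Markov: P[X ≥ 15] ≤ μ/a = (14/5)/15 = 14/75.
Numerically: ≈ 0.186667.
(Since a = 15 > μ = 2.800000, the bound 14/75 is < 1 and informative.)

P[X ≥ 15] ≤ 14/75 ≈ 0.186667.


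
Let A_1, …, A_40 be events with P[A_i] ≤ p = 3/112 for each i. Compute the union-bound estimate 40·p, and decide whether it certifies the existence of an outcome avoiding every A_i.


Union bound: P[∪_{i=1}^{40} A_i] ≤ Σ_i P[A_i] ≤ 40·p = 40·(3/112) = 15/14.
Numerically: 15/14 ≈ 1.071.
Is 15/14 < 1? NO.
Since the bound 15/14 is ≥ 1, the union bound is uninformative here; it does NOT by itself certify existence.

40·p = 15/14 ≈ 1.071; existence NOT certified by the union bound.


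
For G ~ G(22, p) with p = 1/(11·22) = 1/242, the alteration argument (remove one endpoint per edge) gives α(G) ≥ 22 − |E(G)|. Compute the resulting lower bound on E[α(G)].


E[|E(G)|] = C(22, 2)·p = 231 · (1/242) = 21/22.
E[α(G)] ≥ n − E[|E(G)|] = 22 − 21/22 = 463/22.
Numerically: ≈ 21.04545.
(This is only a lower bound; the true E[α(G)] may be larger.)

E[α(G)] ≥ 463/22 ≈ 21.04545.


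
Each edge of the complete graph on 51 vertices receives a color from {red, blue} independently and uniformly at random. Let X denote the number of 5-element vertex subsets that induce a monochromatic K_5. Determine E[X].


Let X = Σ_S X_S over the C(51, 5) = 2349060 subsets S of size 5, where X_S = 1 if the K_5 on S is monochromatic.
For a fixed S, the K_5 on S has C(5, 2) = 10 edges. P[all 10 edges red] = (1/2)^10, and likewise for blue, so P[monochromatic] = 2·(1/2)^10 = 2^{1 − 10} = 1/512.
By linearity of expectation: E[X] = C(51, 5) · 2^{1 − 10} = 2349060 · 1/512 = 587265/128.
Numerically: E[X] ≈ 4588.0078.

E[X] = C(51,5)·2^(1−C(5,2)) = 587265/128 ≈ 4588.0078.


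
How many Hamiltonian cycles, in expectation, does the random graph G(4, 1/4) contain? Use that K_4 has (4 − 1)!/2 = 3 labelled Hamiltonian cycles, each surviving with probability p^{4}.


K_4 has (4 − 1)!/2 = 3 labelled Hamiltonian cycles.
For each such Hamiltonian cycle H, let X_H = 1 if all 4 edges of H are present in G. Then P[X_H = 1] = p^{4} = (1/4)^{4} = 1/256.
By linearity: E[X] = Σ_H E[X_H] = 3 · p^{4} = 3 · 1/256 = 3/256.
Numerically: E[X] ≈ 0.0117.

E[X] = 3 · (1/4)^{4} = 3/256 ≈ 0.0117.


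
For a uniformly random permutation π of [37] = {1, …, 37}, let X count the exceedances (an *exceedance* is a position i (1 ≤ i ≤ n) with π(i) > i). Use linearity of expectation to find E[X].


Write X = Σ_{i=1}^{37} X_i, where X_i = 1_{π(i) > i}.
For each fixed i, π(i) is uniform over {1, …, 37} (marginal of a uniform permutation), so P[π(i) > i] = (n − i)/n. Summing: Σ_{i=1}^{37} (n − i)/n = (0 + 1 + … + 36)/37 = 37(37 − 1)/(2·37) = (37 − 1)/2.
Hence E[X] = Σ_{i=1}^{37} (37 − i)/37 = 18 ≈ 18.00000.

E[X] = 18 = 18.00000.


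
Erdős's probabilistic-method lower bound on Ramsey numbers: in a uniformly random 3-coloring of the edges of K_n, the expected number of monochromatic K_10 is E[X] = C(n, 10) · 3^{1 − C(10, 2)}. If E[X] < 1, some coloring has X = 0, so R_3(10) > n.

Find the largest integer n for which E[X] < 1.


We need C(n, 10) · 3^{1 − 45} < 1, i.e. C(n, 10) < 3^{45 − 1} = 984770902183611232881.
Check values of n near the boundary:
  n = 571: C(571, 10) = 937951290893172842001; 937951290893172842001 < 984770902183611232881? YES
  n = 572: C(572, 10) = 954640815642161682606; 954640815642161682606 < 984770902183611232881? YES
  n = 573: C(573, 10) = 971597135635805762226; 971597135635805762226 < 984770902183611232881? YES
  n = 574: C(574, 10) = 988824035203816502691; 988824035203816502691 < 984770902183611232881? NO
  n = 575: C(575, 10) = 1006325345561406175305; 1006325345561406175305 < 984770902183611232881? NO
The largest n with C(n, 10) < 984770902183611232881 is n = 573 (where E[X] = 35985079097622435638/36472996377170786403 ≈ 0.9866225). Hence R_3(10) > 573, i.e. R_3(10) ≥ 574.

Largest n = 573; hence R_3(10) > 573.


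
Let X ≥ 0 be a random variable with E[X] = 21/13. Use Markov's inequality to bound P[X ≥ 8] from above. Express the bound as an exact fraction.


μ = E[X] = 21/13, a = 8.
Markov: P[X ≥ 8] ≤ μ/a = (21/13)/8 = 21/104.
Numerically: ≈ 0.20192.
(Since a = 8 > μ = 1.61538, the bound 21/104 is < 1 and informative.)

P[X ≥ 8] ≤ 21/104 ≈ 0.20192.


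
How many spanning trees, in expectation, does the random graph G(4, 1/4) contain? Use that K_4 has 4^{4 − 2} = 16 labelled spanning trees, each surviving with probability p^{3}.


K_4 has 4^{4 − 2} = 16 labelled spanning trees.
For each such spanning tree H, let X_H = 1 if all 3 edges of H are present in G. Then P[X_H = 1] = p^{3} = (1/4)^{3} = 1/64.
Summing the indicators: E[X] = Σ_H E[X_H] = 16 · p^{3} = 16 · 1/64 = 1/4.
Numerically: E[X] ≈ 0.25.

E[X] = 16 · (1/4)^{3} = 1/4 ≈ 0.25.


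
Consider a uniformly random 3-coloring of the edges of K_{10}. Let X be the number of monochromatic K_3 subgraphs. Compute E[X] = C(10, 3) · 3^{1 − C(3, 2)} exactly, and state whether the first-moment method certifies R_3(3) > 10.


E[X] = C(10, 3) · 3^{1 − 3} = 120 · 3^{−2} = 120/9.
As a reduced fraction: E[X] = 40/3 ≈ 13.333.
Is E[X] < 1? NO.
Since E[X] ≥ 1, the first-moment bound is inconclusive at n = 10; it does NOT by itself certify R_3(3) > 10.

E[X] = 40/3 ≈ 13.333; E[X] ≥ 1; first-moment method inconclusive here.


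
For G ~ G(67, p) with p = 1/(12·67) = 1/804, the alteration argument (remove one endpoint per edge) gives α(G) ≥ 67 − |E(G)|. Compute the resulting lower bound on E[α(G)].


E[|E(G)|] = C(67, 2)·p = 2211 · (1/804) = 11/4.
E[α(G)] ≥ n − E[|E(G)|] = 67 − 11/4 = 257/4.
Numerically: ≈ 64.25000.
(This is only a lower bound; the true E[α(G)] may be larger.)

E[α(G)] ≥ 257/4 ≈ 64.25000.


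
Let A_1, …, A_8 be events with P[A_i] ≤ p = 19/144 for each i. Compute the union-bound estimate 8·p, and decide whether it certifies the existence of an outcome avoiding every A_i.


Union bound: P[∪_{i=1}^{8} A_i] ≤ Σ_i P[A_i] ≤ 8·p = 8·(19/144) = 19/18.
Numerically: 19/18 ≈ 1.05556.
Is 19/18 < 1? NO.
Since the bound 19/18 is ≥ 1, the union bound is uninformative here; it does NOT by itself certify existence.

8·p = 19/18 ≈ 1.05556; existence NOT certified by the union bound.


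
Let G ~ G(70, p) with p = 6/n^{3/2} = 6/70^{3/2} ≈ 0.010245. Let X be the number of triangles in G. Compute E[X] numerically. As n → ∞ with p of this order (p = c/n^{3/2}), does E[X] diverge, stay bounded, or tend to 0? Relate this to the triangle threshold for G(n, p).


Number of potential triangles: C(70, 3) = 54740.
Each occurs with probability p³ ≈ (0.010245)³ ≈ 1.0752577e-06.
By linearity: E[X] = C(70, 3)·p³ ≈ 54740 · 1.0752577e-06 ≈ 0.05886.
Since α = 3/2 > 1, p = c/n^{3/2} = o(1/n) is below the triangle threshold p ~ 1/n. Asymptotically E[X] ~ (c³/6)·n^{3(1−α)} = (6³/6)·n^{-1.5} → 0, so by Markov's inequality G has no triangles w.h.p.

E[X] ≈ 0.05886; in regime p = Θ(1/n^{3/2}) E[X] tends to 0 (below the triangle threshold p ~ 1/n).


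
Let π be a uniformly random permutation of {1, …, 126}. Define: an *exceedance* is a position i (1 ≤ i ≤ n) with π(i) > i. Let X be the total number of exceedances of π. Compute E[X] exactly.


Write X = Σ_{i=1}^{126} X_i, where X_i = 1_{π(i) > i}.
For each fixed i, π(i) is uniform over {1, …, 126} (marginal of a uniform permutation), so P[π(i) > i] = (n − i)/n. Summing: Σ_{i=1}^{126} (n − i)/n = (0 + 1 + … + 125)/126 = 126(126 − 1)/(2·126) = (126 − 1)/2.
Hence E[X] = Σ_{i=1}^{126} (126 − i)/126 = 125/2 ≈ 62.5000.

E[X] = 125/2 = 62.5000.


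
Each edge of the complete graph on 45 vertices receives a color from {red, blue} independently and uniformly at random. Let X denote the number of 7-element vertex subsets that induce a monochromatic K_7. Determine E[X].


Let X = Σ_S X_S over the C(45, 7) = 45379620 subsets S of size 7, where X_S = 1 if the K_7 on S is monochromatic.
For a fixed S, the K_7 on S has C(7, 2) = 21 edges. P[all 21 edges red] = (1/2)^21, and likewise for blue, so P[monochromatic] = 2·(1/2)^21 = 2^{1 − 21} = 1/1048576.
By linearity of expectation: E[X] = C(45, 7) · 2^{1 − 21} = 45379620 · 1/1048576 = 11344905/262144.
Numerically: E[X] ≈ 43.277.

E[X] = C(45,7)·2^(1−C(7,2)) = 11344905/262144 ≈ 43.277.


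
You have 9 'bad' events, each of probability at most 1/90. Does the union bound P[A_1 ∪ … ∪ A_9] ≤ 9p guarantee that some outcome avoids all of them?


Union bound: P[∪_{i=1}^{9} A_i] ≤ Σ_i P[A_i] ≤ 9·p = 9·(1/90) = 1/10.
Numerically: 1/10 ≈ 0.1000000.
Is 1/10 < 1? YES.
Since P[∪ A_i] ≤ 1/10 < 1, the complement has P[∩ A_i^c] ≥ 1 − 1/10 = 9/10 > 0, so some outcome avoids every A_i.

9·p = 1/10 ≈ 0.1000000; existence CERTIFIED by the union bound.


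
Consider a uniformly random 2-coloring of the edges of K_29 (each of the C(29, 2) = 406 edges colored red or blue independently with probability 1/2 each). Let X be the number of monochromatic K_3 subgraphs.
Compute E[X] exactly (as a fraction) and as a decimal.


Let X = Σ_S X_S over the C(29, 3) = 3654 subsets S of size 3, where X_S = 1 if the K_3 on S is monochromatic.
For a fixed S, the K_3 on S has C(3, 2) = 3 edges. P[all 3 edges red] = (1/2)^3, and likewise for blue, so P[monochromatic] = 2·(1/2)^3 = 2^{1 − 3} = 1/4.
By linearity: E[X] = C(29, 3) · 2^{1 − 3} = 3654 · 1/4 = 1827/2.
Numerically: E[X] ≈ 913.500000.

E[X] = C(29,3)·2^(1−C(3,2)) = 1827/2 ≈ 913.500000.


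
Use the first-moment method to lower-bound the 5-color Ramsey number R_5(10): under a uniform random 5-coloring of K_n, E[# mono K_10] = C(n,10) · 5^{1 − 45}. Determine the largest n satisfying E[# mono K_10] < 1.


We need C(n, 10) · 5^{1 − 45} < 1, i.e. C(n, 10) < 5^{45 − 1} = 5684341886080801486968994140625.
Check values of n near the boundary:
  n = 5390: C(5390, 10) = 5655833965919099070255434039753; 5655833965919099070255434039753 < 5684341886080801486968994140625? YES
  n = 5391: C(5391, 10) = 5666344714787188828795213697883; 5666344714787188828795213697883 < 5684341886080801486968994140625? YES
  n = 5392: C(5392, 10) = 5676873040158402483252283957448; 5676873040158402483252283957448 < 5684341886080801486968994140625? YES
  n = 5393: C(5393, 10) = 5687418968154238267170642278008; 5687418968154238267170642278008 < 5684341886080801486968994140625? NO
The largest n with C(n, 10) < 5684341886080801486968994140625 is n = 5392 (where E[X] = 5676873040158402483252283957448/5684341886080801486968994140625 ≈ 0.99869). Hence R_5(10) > 5392, i.e. R_5(10) ≥ 5393.

Largest n = 5392; hence R_5(10) > 5392.


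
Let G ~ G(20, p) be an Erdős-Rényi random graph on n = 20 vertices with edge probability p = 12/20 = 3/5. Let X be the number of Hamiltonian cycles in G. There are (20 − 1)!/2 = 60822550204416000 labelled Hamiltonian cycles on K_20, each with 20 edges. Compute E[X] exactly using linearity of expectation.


K_20 has (20 − 1)!/2 = 60822550204416000 labelled Hamiltonian cycles.
For each such Hamiltonian cycle H, let X_H = 1 if all 20 edges of H are present in G. Then P[X_H = 1] = p^{20} = (3/5)^{20} = 3486784401/95367431640625.
By linearity: E[X] = Σ_H E[X_H] = 60822550204416000 · p^{20} = 60822550204416000 · 3486784401/95367431640625 = 1696600954254376560918528/762939453125.
Numerically: E[X] ≈ 2.2238e+12.

E[X] = 60822550204416000 · (3/5)^{20} = 1696600954254376560918528/762939453125 ≈ 2.2238e+12.


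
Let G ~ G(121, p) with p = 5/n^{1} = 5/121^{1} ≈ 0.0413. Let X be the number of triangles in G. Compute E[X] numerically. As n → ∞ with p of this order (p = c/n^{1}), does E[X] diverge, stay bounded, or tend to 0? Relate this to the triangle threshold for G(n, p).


Number of potential triangles: C(121, 3) = 287980.
Each occurs with probability p³ ≈ (0.0413)³ ≈ 7.05592e-05.
By linearity: E[X] = C(121, 3)·p³ ≈ 287980 · 7.05592e-05 ≈ 20.320.
Here α = 1, so p = 5/n is exactly at the triangle threshold p ~ 1/n. Asymptotically E[X] → c³/6 = 5³/6 = 125/6 ≈ 20.833, a bounded constant. In this regime the triangle count is asymptotically Poisson(c³/6).

E[X] ≈ 20.320; in regime p = Θ(1/n^{1}) E[X] stays bounded (at the triangle threshold p ~ 1/n).


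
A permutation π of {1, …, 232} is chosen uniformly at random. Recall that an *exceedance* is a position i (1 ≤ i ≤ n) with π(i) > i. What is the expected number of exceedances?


Write X = Σ_{i=1}^{232} X_i, where X_i = 1_{π(i) > i}.
For each fixed i, π(i) is uniform over {1, …, 232} (marginal of a uniform permutation), so P[π(i) > i] = (n − i)/n. Summing: Σ_{i=1}^{232} (n − i)/n = (0 + 1 + … + 231)/232 = 232(232 − 1)/(2·232) = (232 − 1)/2.
Hence E[X] = Σ_{i=1}^{232} (232 − i)/232 = 231/2 ≈ 115.500.

E[X] = 231/2 = 115.500.


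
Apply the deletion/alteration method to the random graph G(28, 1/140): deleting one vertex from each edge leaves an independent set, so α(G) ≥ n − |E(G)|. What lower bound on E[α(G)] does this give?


E[|E(G)|] = C(28, 2)·p = 378 · (1/140) = 27/10.
E[α(G)] ≥ n − E[|E(G)|] = 28 − 27/10 = 253/10.
Numerically: ≈ 25.300.
(This is only a lower bound; the true E[α(G)] may be larger.)

E[α(G)] ≥ 253/10 ≈ 25.300.


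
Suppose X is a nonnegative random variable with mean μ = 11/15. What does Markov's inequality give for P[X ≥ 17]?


μ = E[X] = 11/15, a = 17.
Markov: P[X ≥ 17] ≤ μ/a = (11/15)/17 = 11/255.
Numerically: ≈ 0.043.
(Since a = 17 > μ = 0.733, the bound 11/255 is < 1 and informative.)

P[X ≥ 17] ≤ 11/255 ≈ 0.043.


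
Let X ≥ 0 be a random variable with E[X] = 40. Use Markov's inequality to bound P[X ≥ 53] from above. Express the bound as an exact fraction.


μ = E[X] = 40, a = 53.
Markov: P[X ≥ 53] ≤ μ/a = (40)/53 = 40/53.
Numerically: ≈ 0.754717.
(Since a = 53 > μ = 40.000000, the bound 40/53 is < 1 and informative.)

P[X ≥ 53] ≤ 40/53 ≈ 0.754717.


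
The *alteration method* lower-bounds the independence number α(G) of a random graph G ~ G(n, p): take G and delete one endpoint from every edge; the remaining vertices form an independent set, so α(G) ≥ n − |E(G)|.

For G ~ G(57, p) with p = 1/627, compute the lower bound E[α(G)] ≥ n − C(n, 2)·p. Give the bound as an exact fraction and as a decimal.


E[|E(G)|] = C(57, 2)·p = 1596 · (1/627) = 28/11.
E[α(G)] ≥ n − E[|E(G)|] = 57 − 28/11 = 599/11.
Numerically: ≈ 54.455.
(This is only a lower bound; the true E[α(G)] may be larger.)

E[α(G)] ≥ 599/11 ≈ 54.455.


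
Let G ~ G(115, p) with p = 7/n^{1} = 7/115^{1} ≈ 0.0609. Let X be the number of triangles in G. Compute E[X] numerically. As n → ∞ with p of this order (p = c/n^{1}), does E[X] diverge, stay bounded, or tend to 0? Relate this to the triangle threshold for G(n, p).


Number of potential triangles: C(115, 3) = 246905.
Each occurs with probability p³ ≈ (0.0609)³ ≈ 2.25528e-04.
By linearity: E[X] = C(115, 3)·p³ ≈ 246905 · 2.25528e-04 ≈ 55.684.
Here α = 1, so p = 7/n is exactly at the triangle threshold p ~ 1/n. Asymptotically E[X] → c³/6 = 7³/6 = 343/6 ≈ 57.167, a bounded constant. In this regime the triangle count is asymptotically Poisson(c³/6).

E[X] ≈ 55.684; in regime p = Θ(1/n^{1}) E[X] stays bounded (at the triangle threshold p ~ 1/n).


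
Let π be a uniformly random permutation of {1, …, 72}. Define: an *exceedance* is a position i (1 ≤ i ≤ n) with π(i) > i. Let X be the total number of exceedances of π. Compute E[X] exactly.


Write X = Σ_{i=1}^{72} X_i, where X_i = 1_{π(i) > i}.
For each fixed i, π(i) is uniform over {1, …, 72} (marginal of a uniform permutation), so P[π(i) > i] = (n − i)/n. Summing: Σ_{i=1}^{72} (n − i)/n = (0 + 1 + … + 71)/72 = 72(72 − 1)/(2·72) = (72 − 1)/2.
Hence E[X] = Σ_{i=1}^{72} (72 − i)/72 = 71/2 ≈ 35.500000.

E[X] = 71/2 = 35.500000.


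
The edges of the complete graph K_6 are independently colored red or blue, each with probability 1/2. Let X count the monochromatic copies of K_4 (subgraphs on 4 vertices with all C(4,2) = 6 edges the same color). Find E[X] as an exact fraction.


Let X = Σ_S X_S over the C(6, 4) = 15 subsets S of size 4, where X_S = 1 if the K_4 on S is monochromatic.
For a fixed S, the K_4 on S has C(4, 2) = 6 edges. P[all 6 edges red] = (1/2)^6, and likewise for blue, so P[monochromatic] = 2·(1/2)^6 = 2^{1 − 6} = 1/32.
By linearity: E[X] = C(6, 4) · 2^{1 − 6} = 15 · 1/32 = 15/32.
Numerically: E[X] ≈ 0.46875.

E[X] = C(6,4)·2^(1−C(4,2)) = 15/32 ≈ 0.46875.


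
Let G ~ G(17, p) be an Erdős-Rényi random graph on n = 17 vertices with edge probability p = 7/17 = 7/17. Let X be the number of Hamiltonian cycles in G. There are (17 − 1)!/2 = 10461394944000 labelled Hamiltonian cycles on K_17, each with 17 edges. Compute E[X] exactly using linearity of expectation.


K_17 has (17 − 1)!/2 = 10461394944000 labelled Hamiltonian cycles.
For each such Hamiltonian cycle H, let X_H = 1 if all 17 edges of H are present in G. Then P[X_H = 1] = p^{17} = (7/17)^{17} = 232630513987207/827240261886336764177.
Summing the indicators: E[X] = Σ_H E[X_H] = 10461394944000 · p^{17} = 10461394944000 · 232630513987207/827240261886336764177 = 2433639682845888590481408000/827240261886336764177.
Numerically: E[X] ≈ 2.94e+06.

E[X] = 10461394944000 · (7/17)^{17} = 2433639682845888590481408000/827240261886336764177 ≈ 2.94e+06.


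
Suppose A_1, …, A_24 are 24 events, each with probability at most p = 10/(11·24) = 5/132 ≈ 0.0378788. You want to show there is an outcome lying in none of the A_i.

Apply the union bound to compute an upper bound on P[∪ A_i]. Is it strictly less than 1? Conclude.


Union bound: P[∪_{i=1}^{24} A_i] ≤ Σ_i P[A_i] ≤ 24·p = 24·(5/132) = 10/11.
Numerically: 10/11 ≈ 0.9090909.
Is 10/11 < 1? YES.
Since P[∪ A_i] ≤ 10/11 < 1, the complement has P[∩ A_i^c] ≥ 1 − 10/11 = 1/11 > 0, so some outcome avoids every A_i.

24·p = 10/11 ≈ 0.9090909; existence CERTIFIED by the union bound.
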